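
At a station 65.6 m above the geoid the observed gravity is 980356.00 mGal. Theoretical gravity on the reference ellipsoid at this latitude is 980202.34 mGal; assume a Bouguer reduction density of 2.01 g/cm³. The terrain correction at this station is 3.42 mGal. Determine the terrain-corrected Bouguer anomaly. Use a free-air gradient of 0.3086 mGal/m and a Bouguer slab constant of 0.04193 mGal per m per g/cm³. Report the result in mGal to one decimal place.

171.8

Free-air correction = 0.3086 × 65.6 = 20.24 mGal
Free-air anomaly = 980356.00 − 980202.34 + (20.24) = 173.90 mGal
Bouguer slab correction = 0.04193 × 2.01 × 65.6 = 5.53 mGal
Simple Bouguer anomaly = 173.90 − (5.53) = 168.37 mGal
Complete Bouguer anomaly = 168.37 + 3.42 = 171.79 mGal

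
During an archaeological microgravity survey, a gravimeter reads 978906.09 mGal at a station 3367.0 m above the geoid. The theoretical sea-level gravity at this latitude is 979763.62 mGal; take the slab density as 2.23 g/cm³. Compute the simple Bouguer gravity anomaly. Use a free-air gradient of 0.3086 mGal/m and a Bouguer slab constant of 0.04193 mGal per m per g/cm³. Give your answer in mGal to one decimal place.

-133.3

Free-air correction = 0.3086 × 3367.0 = 1039.06 mGal
Free-air anomaly = 978906.09 − 979763.62 + (1039.06) = 181.53 mGal
Bouguer slab correction = 0.04193 × 2.23 × 3367.0 = 314.83 mGal
Simple Bouguer anomaly = 181.53 − (314.83) = -133.30 mGal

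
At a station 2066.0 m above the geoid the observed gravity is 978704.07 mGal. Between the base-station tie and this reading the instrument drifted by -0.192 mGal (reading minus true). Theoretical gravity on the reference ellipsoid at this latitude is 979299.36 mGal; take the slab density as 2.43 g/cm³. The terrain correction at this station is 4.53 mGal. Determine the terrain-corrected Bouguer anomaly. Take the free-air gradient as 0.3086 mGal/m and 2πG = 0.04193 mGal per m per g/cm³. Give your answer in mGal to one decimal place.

-163.5

Drift-corrected reading = 978704.07 − (-0.192) = 978704.262 mGal
Free-air correction = 0.3086 × 2066.0 = 637.57 mGal
Free-air anomaly = 978704.262 − 979299.36 + (637.57) = 42.472 mGal
Bouguer slab correction = 0.04193 × 2.43 × 2066.0 = 210.50 mGal
Simple Bouguer anomaly = 42.472 − (210.50) = -168.028 mGal
Complete Bouguer anomaly = -168.028 + 4.53 = -163.498 mGal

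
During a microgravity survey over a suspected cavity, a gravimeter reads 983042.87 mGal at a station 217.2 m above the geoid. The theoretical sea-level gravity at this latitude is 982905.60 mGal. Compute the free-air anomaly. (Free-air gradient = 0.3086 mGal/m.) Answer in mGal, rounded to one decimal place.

Free-air correction = 0.3086 × 217.2 = 67.03 mGal
Free-air anomaly = 983042.87 − 982905.60 + (67.03) = 204.30 mGal

204.3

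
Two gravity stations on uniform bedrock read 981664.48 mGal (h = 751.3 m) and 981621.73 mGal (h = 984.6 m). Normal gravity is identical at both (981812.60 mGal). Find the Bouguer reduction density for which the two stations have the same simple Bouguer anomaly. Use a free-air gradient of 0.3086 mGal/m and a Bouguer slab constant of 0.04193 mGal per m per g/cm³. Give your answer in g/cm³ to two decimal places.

Δg_obs = 981621.73 − 981664.48 = -42.75 mGal over Δh = 984.6 − 751.3 = 233.3 m
Equal Bouguer anomalies ⇒ Δg_obs + (0.3086 − 0.04193ρ)·Δh = 0
0.3086 − 0.04193ρ = −Δg_obs/Δh = 0.18324
ρ = (0.3086 − 0.18324) / 0.04193 = 2.99 g/cm³

2.99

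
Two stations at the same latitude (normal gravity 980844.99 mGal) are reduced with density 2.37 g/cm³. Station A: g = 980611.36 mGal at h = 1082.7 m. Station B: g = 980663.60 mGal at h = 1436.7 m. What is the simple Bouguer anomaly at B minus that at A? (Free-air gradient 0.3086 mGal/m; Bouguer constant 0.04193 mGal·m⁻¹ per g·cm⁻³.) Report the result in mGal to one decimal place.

Δg_SB(A) = 980611.36 − 980844.99 + 0.3086×1082.7 − 0.04193×2.37×1082.7 = -7.10 mGal
Δg_SB(B) = 980663.60 − 980844.99 + 0.3086×1436.7 − 0.04193×2.37×1436.7 = 119.20 mGal
Difference = 119.20 − (-7.10) = 126.30 mGal

126.3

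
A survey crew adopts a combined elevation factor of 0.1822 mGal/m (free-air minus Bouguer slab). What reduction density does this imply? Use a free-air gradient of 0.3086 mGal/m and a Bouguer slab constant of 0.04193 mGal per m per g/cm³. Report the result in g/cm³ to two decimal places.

0.1822 = 0.3086 − 0.04193 × ρ
ρ = (0.3086 − 0.1822) / 0.04193 = 3.01 g/cm³

3.01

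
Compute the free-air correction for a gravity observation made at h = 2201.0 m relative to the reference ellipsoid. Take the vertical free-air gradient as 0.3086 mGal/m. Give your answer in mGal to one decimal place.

Free-air correction = 0.3086 × 2201.0 = 679.2 mGal

679.2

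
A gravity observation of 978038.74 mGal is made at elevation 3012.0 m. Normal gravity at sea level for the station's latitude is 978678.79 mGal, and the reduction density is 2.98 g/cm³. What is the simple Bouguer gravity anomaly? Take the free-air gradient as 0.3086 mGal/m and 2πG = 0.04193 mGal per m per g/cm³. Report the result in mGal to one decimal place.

Free-air correction = 0.3086 × 3012.0 = 929.50 mGal
Free-air anomaly = 978038.74 − 978678.79 + (929.50) = 289.45 mGal
Bouguer slab correction = 0.04193 × 2.98 × 3012.0 = 376.35 mGal
Simple Bouguer anomaly = 289.45 − (376.35) = -86.90 mGal

-86.9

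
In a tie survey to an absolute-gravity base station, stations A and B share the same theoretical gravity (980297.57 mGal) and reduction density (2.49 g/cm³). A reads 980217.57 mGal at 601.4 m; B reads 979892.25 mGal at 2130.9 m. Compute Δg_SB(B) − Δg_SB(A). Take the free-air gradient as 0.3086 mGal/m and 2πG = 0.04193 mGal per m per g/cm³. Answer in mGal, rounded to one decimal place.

Δg_SB(A) = 980217.57 − 980297.57 + 0.3086×601.4 − 0.04193×2.49×601.4 = 42.80 mGal
Δg_SB(B) = 979892.25 − 980297.57 + 0.3086×2130.9 − 0.04193×2.49×2130.9 = 29.80 mGal
Difference = 29.80 − (42.80) = -13.00 mGal

-13.0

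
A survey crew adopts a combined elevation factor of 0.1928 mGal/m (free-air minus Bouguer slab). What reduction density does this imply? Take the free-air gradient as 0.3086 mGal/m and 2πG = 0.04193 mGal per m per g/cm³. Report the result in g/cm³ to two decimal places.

2.76

0.1928 = 0.3086 − 0.04193 × ρ
ρ = (0.3086 − 0.1928) / 0.04193 = 2.76 g/cm³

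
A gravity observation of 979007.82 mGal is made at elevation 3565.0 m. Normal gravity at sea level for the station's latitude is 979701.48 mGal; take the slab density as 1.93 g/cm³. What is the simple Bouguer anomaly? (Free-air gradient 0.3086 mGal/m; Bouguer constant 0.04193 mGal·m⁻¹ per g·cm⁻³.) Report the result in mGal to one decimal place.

Free-air correction = 0.3086 × 3565.0 = 1100.16 mGal
Free-air anomaly = 979007.82 − 979701.48 + (1100.16) = 406.50 mGal
Bouguer slab correction = 0.04193 × 1.93 × 3565.0 = 288.50 mGal
Simple Bouguer anomaly = 406.50 − (288.50) = 118.00 mGal

118.0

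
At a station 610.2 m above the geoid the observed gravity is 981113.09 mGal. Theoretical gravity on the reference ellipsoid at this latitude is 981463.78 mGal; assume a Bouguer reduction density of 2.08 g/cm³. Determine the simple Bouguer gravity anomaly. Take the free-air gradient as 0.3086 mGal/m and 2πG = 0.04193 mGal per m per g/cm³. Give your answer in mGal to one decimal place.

-215.6

Free-air correction = 0.3086 × 610.2 = 188.31 mGal
Free-air anomaly = 981113.09 − 981463.78 + (188.31) = -162.38 mGal
Bouguer slab correction = 0.04193 × 2.08 × 610.2 = 53.22 mGal
Simple Bouguer anomaly = -162.38 − (53.22) = -215.60 mGal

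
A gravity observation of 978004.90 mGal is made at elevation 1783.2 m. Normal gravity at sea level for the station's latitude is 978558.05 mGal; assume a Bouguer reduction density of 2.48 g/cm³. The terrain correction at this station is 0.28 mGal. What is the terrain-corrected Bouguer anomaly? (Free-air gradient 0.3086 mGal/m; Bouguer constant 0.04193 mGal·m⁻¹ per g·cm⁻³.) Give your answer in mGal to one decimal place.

Free-air correction = 0.3086 × 1783.2 = 550.30 mGal
Free-air anomaly = 978004.90 − 978558.05 + (550.30) = -2.85 mGal
Bouguer slab correction = 0.04193 × 2.48 × 1783.2 = 185.43 mGal
Simple Bouguer anomaly = -2.85 − (185.43) = -188.28 mGal
Complete Bouguer anomaly = -188.28 + 0.28 = -188.00 mGal

-188.0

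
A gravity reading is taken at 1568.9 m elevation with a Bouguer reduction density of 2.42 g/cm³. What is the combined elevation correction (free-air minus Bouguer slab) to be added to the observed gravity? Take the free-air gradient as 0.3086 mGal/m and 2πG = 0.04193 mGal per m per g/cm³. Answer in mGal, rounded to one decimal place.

325.0

Combined gradient = 0.3086 − 0.04193 × 2.42 = 0.2071294 mGal/m
Combined elevation correction = 0.2071294 × 1568.9 = 325.0 mGal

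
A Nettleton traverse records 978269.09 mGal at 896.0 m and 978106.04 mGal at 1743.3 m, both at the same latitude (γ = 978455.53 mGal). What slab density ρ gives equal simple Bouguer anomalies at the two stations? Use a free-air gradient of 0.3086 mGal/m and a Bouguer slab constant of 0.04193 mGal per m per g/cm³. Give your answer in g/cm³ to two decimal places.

Δg_obs = 978106.04 − 978269.09 = -163.05 mGal over Δh = 1743.3 − 896.0 = 847.3 m
Equal Bouguer anomalies ⇒ Δg_obs + (0.3086 − 0.04193ρ)·Δh = 0
0.3086 − 0.04193ρ = −Δg_obs/Δh = 0.19243
ρ = (0.3086 − 0.19243) / 0.04193 = 2.77 g/cm³

2.77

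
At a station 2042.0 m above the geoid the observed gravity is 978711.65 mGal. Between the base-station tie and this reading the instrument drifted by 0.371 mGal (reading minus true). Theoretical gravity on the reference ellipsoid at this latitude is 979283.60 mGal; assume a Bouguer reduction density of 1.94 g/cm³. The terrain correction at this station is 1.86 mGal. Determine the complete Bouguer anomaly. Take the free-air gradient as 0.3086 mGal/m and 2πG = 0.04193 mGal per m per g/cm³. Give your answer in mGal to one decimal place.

-106.4

Drift-corrected reading = 978711.65 − (0.371) = 978711.279 mGal
Free-air correction = 0.3086 × 2042.0 = 630.16 mGal
Free-air anomaly = 978711.279 − 979283.60 + (630.16) = 57.839 mGal
Bouguer slab correction = 0.04193 × 1.94 × 2042.0 = 166.10 mGal
Simple Bouguer anomaly = 57.839 − (166.10) = -108.261 mGal
Complete Bouguer anomaly = -108.261 + 1.86 = -106.401 mGal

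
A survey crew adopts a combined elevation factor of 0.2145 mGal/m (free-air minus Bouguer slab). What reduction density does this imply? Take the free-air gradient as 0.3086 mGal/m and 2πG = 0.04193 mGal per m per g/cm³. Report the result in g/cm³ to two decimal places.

2.24

0.2145 = 0.3086 − 0.04193 × ρ
ρ = (0.3086 − 0.2145) / 0.04193 = 2.24 g/cm³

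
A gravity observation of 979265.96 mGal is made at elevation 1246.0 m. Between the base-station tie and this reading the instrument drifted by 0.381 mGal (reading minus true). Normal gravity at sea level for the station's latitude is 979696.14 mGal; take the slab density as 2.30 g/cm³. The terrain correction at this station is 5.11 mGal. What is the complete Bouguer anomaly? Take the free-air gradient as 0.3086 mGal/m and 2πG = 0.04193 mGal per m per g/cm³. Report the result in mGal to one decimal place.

-161.1

Drift-corrected reading = 979265.96 − (0.381) = 979265.579 mGal
Free-air correction = 0.3086 × 1246.0 = 384.52 mGal
Free-air anomaly = 979265.579 − 979696.14 + (384.52) = -46.041 mGal
Bouguer slab correction = 0.04193 × 2.30 × 1246.0 = 120.16 mGal
Simple Bouguer anomaly = -46.041 − (120.16) = -166.201 mGal
Complete Bouguer anomaly = -166.201 + 5.11 = -161.091 mGal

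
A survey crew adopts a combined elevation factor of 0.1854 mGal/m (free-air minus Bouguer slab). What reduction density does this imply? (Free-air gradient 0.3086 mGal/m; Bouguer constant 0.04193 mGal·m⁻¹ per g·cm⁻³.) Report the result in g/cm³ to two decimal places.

0.1854 = 0.3086 − 0.04193 × ρ
ρ = (0.3086 − 0.1854) / 0.04193 = 2.94 g/cm³

2.94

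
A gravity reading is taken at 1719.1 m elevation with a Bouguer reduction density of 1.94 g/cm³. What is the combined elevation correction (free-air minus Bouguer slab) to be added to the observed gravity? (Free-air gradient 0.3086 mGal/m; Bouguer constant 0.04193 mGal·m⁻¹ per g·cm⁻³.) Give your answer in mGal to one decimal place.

Combined gradient = 0.3086 − 0.04193 × 1.94 = 0.2272558 mGal/m
Combined elevation correction = 0.2272558 × 1719.1 = 390.7 mGal

390.7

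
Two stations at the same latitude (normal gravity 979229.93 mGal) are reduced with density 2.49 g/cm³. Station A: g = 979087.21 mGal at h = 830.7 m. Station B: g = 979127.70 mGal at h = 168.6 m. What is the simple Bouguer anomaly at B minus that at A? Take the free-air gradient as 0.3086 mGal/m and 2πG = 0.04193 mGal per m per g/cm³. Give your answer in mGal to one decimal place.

Δg_SB(A) = 979087.21 − 979229.93 + 0.3086×830.7 − 0.04193×2.49×830.7 = 26.90 mGal
Δg_SB(B) = 979127.70 − 979229.93 + 0.3086×168.6 − 0.04193×2.49×168.6 = -67.80 mGal
Difference = -67.80 − (26.90) = -94.70 mGal

-94.7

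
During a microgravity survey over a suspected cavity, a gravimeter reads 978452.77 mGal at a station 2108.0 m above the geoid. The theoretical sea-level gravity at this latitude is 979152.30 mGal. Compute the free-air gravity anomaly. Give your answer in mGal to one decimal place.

-49.0

Free-air correction = 0.3086 × 2108.0 = 650.53 mGal
Free-air anomaly = 978452.77 − 979152.30 + (650.53) = -49.00 mGal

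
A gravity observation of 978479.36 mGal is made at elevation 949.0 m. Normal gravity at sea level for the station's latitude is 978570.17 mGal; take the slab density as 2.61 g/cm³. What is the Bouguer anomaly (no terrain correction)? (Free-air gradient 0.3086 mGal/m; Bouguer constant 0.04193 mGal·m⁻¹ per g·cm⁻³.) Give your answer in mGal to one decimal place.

98.2

Free-air correction = 0.3086 × 949.0 = 292.86 mGal
Free-air anomaly = 978479.36 − 978570.17 + (292.86) = 202.05 mGal
Bouguer slab correction = 0.04193 × 2.61 × 949.0 = 103.86 mGal
Simple Bouguer anomaly = 202.05 − (103.86) = 98.19 mGal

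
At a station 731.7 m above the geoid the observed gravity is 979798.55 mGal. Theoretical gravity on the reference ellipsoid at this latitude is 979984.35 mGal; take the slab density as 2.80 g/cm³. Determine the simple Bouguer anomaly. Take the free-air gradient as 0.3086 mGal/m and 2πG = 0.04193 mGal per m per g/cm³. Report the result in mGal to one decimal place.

Free-air correction = 0.3086 × 731.7 = 225.80 mGal
Free-air anomaly = 979798.55 − 979984.35 + (225.80) = 40.00 mGal
Bouguer slab correction = 0.04193 × 2.80 × 731.7 = 85.90 mGal
Simple Bouguer anomaly = 40.00 − (85.90) = -45.90 mGal

-45.9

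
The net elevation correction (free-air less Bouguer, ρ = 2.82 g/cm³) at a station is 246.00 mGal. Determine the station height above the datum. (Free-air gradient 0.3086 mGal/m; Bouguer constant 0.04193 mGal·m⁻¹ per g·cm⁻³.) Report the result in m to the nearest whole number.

1292

Combined gradient = 0.3086 − 0.04193 × 2.82 = 0.1903574 mGal/m
h = 246.00 / 0.1903574 = 1292.31 m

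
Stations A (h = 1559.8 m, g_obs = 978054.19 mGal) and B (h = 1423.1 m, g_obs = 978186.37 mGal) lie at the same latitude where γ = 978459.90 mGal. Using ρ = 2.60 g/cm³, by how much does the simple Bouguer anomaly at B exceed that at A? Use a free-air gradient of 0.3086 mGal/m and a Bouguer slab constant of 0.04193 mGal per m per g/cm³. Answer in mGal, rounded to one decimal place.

104.9

Δg_SB(A) = 978054.19 − 978459.90 + 0.3086×1559.8 − 0.04193×2.60×1559.8 = -94.40 mGal
Δg_SB(B) = 978186.37 − 978459.90 + 0.3086×1423.1 − 0.04193×2.60×1423.1 = 10.50 mGal
Difference = 10.50 − (-94.40) = 104.90 mGal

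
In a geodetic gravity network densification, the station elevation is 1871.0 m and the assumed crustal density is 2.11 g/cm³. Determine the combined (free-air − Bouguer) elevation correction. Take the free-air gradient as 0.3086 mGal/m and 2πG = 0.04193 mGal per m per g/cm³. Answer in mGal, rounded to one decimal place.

411.9

Combined gradient = 0.3086 − 0.04193 × 2.11 = 0.2201277 mGal/m
Combined elevation correction = 0.2201277 × 1871.0 = 411.9 mGal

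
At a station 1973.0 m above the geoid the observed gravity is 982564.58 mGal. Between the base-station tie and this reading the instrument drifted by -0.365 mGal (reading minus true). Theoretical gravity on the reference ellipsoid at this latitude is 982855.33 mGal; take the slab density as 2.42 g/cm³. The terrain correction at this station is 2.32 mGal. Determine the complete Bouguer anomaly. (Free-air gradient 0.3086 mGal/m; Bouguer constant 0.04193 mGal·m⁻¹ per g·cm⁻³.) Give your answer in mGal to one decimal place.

120.6

Drift-corrected reading = 982564.58 − (-0.365) = 982564.945 mGal
Free-air correction = 0.3086 × 1973.0 = 608.87 mGal
Free-air anomaly = 982564.945 − 982855.33 + (608.87) = 318.485 mGal
Bouguer slab correction = 0.04193 × 2.42 × 1973.0 = 200.20 mGal
Simple Bouguer anomaly = 318.485 − (200.20) = 118.285 mGal
Complete Bouguer anomaly = 118.285 + 2.32 = 120.605 mGal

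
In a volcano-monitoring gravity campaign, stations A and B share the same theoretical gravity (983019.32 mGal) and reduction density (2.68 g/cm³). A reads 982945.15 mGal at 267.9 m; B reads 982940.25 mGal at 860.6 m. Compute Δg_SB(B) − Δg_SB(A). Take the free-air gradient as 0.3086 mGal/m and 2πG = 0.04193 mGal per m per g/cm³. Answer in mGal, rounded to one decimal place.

111.4

Δg_SB(A) = 982945.15 − 983019.32 + 0.3086×267.9 − 0.04193×2.68×267.9 = -21.60 mGal
Δg_SB(B) = 982940.25 − 983019.32 + 0.3086×860.6 − 0.04193×2.68×860.6 = 89.80 mGal
Difference = 89.80 − (-21.60) = 111.40 mGal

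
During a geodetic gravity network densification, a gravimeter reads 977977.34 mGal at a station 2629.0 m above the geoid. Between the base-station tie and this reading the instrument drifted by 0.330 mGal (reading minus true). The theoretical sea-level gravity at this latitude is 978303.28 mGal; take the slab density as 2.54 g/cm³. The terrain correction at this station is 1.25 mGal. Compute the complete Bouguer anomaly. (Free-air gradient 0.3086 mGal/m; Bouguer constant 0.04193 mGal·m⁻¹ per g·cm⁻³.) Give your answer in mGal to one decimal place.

Drift-corrected reading = 977977.34 − (0.330) = 977977.010 mGal
Free-air correction = 0.3086 × 2629.0 = 811.31 mGal
Free-air anomaly = 977977.010 − 978303.28 + (811.31) = 485.040 mGal
Bouguer slab correction = 0.04193 × 2.54 × 2629.0 = 279.99 mGal
Simple Bouguer anomaly = 485.040 − (279.99) = 205.050 mGal
Complete Bouguer anomaly = 205.050 + 1.25 = 206.300 mGal

206.3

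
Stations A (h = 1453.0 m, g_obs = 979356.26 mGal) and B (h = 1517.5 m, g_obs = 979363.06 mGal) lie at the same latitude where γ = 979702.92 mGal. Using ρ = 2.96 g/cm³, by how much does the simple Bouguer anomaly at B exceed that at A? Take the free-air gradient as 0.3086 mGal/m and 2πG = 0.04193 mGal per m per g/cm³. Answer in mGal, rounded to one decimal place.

Δg_SB(A) = 979356.26 − 979702.92 + 0.3086×1453.0 − 0.04193×2.96×1453.0 = -78.60 mGal
Δg_SB(B) = 979363.06 − 979702.92 + 0.3086×1517.5 − 0.04193×2.96×1517.5 = -59.90 mGal
Difference = -59.90 − (-78.60) = 18.70 mGal

18.7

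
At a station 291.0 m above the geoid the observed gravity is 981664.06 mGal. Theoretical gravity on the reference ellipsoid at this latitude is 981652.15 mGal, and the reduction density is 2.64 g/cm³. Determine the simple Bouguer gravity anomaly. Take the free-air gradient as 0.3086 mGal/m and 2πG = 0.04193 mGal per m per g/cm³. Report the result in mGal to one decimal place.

Free-air correction = 0.3086 × 291.0 = 89.80 mGal
Free-air anomaly = 981664.06 − 981652.15 + (89.80) = 101.71 mGal
Bouguer slab correction = 0.04193 × 2.64 × 291.0 = 32.21 mGal
Simple Bouguer anomaly = 101.71 − (32.21) = 69.50 mGal

69.5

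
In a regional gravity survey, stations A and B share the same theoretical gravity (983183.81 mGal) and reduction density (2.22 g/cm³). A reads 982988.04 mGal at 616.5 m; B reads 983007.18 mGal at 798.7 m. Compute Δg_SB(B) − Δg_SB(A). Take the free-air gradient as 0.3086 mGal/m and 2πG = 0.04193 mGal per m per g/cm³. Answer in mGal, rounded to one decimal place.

Δg_SB(A) = 982988.04 − 983183.81 + 0.3086×616.5 − 0.04193×2.22×616.5 = -62.90 mGal
Δg_SB(B) = 983007.18 − 983183.81 + 0.3086×798.7 − 0.04193×2.22×798.7 = -4.50 mGal
Difference = -4.50 − (-62.90) = 58.40 mGal

58.4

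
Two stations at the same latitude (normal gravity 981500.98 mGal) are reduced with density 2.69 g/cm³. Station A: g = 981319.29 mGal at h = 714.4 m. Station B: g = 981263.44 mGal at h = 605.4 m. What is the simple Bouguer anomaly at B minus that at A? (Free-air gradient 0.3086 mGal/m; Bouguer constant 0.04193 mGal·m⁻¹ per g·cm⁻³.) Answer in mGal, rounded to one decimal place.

Δg_SB(A) = 981319.29 − 981500.98 + 0.3086×714.4 − 0.04193×2.69×714.4 = -41.80 mGal
Δg_SB(B) = 981263.44 − 981500.98 + 0.3086×605.4 − 0.04193×2.69×605.4 = -119.00 mGal
Difference = -119.00 − (-41.80) = -77.20 mGal

-77.2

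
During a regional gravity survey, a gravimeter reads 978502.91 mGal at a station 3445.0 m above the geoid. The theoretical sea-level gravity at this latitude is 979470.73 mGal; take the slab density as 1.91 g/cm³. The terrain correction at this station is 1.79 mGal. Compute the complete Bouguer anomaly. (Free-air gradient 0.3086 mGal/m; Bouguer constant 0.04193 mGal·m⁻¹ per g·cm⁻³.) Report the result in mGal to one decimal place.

-178.8

Free-air correction = 0.3086 × 3445.0 = 1063.13 mGal
Free-air anomaly = 978502.91 − 979470.73 + (1063.13) = 95.31 mGal
Bouguer slab correction = 0.04193 × 1.91 × 3445.0 = 275.90 mGal
Simple Bouguer anomaly = 95.31 − (275.90) = -180.59 mGal
Complete Bouguer anomaly = -180.59 + 1.79 = -178.80 mGal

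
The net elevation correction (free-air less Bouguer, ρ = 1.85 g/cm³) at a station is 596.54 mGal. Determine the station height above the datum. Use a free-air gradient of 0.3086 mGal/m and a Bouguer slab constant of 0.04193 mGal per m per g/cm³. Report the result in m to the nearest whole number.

Combined gradient = 0.3086 − 0.04193 × 1.85 = 0.2310295 mGal/m
h = 596.54 / 0.2310295 = 2582.09 m

2582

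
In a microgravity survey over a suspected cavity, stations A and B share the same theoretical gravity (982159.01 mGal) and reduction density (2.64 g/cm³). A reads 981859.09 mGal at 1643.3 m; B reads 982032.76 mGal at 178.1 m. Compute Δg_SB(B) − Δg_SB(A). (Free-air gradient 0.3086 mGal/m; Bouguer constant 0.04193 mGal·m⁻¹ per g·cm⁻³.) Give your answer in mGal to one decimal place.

-116.3

Δg_SB(A) = 981859.09 − 982159.01 + 0.3086×1643.3 − 0.04193×2.64×1643.3 = 25.30 mGal
Δg_SB(B) = 982032.76 − 982159.01 + 0.3086×178.1 − 0.04193×2.64×178.1 = -91.00 mGal
Difference = -91.00 − (25.30) = -116.30 mGal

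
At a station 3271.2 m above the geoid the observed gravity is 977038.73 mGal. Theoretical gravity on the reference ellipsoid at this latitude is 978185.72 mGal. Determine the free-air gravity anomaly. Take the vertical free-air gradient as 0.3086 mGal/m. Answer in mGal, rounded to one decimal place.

Free-air correction = 0.3086 × 3271.2 = 1009.49 mGal
Free-air anomaly = 977038.73 − 978185.72 + (1009.49) = -137.50 mGal

-137.5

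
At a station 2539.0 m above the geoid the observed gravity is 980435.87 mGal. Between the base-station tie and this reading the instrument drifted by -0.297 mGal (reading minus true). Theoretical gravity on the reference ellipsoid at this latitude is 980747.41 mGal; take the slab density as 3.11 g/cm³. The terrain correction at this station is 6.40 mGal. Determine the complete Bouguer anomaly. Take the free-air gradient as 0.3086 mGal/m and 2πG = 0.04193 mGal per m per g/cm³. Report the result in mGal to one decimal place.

147.6

Drift-corrected reading = 980435.87 − (-0.297) = 980436.167 mGal
Free-air correction = 0.3086 × 2539.0 = 783.54 mGal
Free-air anomaly = 980436.167 − 980747.41 + (783.54) = 472.297 mGal
Bouguer slab correction = 0.04193 × 3.11 × 2539.0 = 331.09 mGal
Simple Bouguer anomaly = 472.297 − (331.09) = 141.207 mGal
Complete Bouguer anomaly = 141.207 + 6.40 = 147.607 mGal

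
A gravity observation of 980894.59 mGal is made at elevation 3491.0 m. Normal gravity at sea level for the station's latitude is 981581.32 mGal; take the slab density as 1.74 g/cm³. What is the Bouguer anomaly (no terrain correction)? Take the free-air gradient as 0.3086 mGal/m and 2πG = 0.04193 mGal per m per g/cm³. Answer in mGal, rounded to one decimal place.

135.9

Free-air correction = 0.3086 × 3491.0 = 1077.32 mGal
Free-air anomaly = 980894.59 − 981581.32 + (1077.32) = 390.59 mGal
Bouguer slab correction = 0.04193 × 1.74 × 3491.0 = 254.70 mGal
Simple Bouguer anomaly = 390.59 − (254.70) = 135.89 mGal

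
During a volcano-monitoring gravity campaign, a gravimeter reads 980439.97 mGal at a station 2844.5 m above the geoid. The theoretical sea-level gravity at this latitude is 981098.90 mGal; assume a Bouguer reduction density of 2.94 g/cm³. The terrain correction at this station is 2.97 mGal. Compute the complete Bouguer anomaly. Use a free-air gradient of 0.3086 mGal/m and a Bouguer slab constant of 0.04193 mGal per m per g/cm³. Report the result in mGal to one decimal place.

-128.8

Free-air correction = 0.3086 × 2844.5 = 877.81 mGal
Free-air anomaly = 980439.97 − 981098.90 + (877.81) = 218.88 mGal
Bouguer slab correction = 0.04193 × 2.94 × 2844.5 = 350.65 mGal
Simple Bouguer anomaly = 218.88 − (350.65) = -131.77 mGal
Complete Bouguer anomaly = -131.77 + 2.97 = -128.80 mGal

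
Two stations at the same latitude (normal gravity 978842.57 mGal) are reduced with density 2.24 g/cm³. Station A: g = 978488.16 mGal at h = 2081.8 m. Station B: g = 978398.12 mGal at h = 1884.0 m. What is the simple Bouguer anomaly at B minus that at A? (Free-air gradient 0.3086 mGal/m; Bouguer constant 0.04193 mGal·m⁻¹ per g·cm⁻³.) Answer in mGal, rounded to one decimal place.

Δg_SB(A) = 978488.16 − 978842.57 + 0.3086×2081.8 − 0.04193×2.24×2081.8 = 92.50 mGal
Δg_SB(B) = 978398.12 − 978842.57 + 0.3086×1884.0 − 0.04193×2.24×1884.0 = -40.00 mGal
Difference = -40.00 − (92.50) = -132.50 mGal

-132.5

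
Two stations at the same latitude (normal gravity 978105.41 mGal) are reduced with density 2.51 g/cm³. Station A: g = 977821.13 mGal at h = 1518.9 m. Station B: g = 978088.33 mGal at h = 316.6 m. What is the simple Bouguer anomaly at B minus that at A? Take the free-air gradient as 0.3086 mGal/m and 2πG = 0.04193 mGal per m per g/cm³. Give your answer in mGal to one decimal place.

22.7

Δg_SB(A) = 977821.13 − 978105.41 + 0.3086×1518.9 − 0.04193×2.51×1518.9 = 24.60 mGal
Δg_SB(B) = 978088.33 − 978105.41 + 0.3086×316.6 − 0.04193×2.51×316.6 = 47.30 mGal
Difference = 47.30 − (24.60) = 22.70 mGal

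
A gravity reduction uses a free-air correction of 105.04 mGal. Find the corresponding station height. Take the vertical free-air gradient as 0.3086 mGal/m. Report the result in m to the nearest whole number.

h = 105.04 / 0.3086 = 340.38 m

340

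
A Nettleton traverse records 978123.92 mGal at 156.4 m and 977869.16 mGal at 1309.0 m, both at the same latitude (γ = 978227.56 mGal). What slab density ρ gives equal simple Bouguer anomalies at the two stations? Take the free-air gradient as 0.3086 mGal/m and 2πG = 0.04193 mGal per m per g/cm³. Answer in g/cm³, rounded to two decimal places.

2.09

Δg_obs = 977869.16 − 978123.92 = -254.76 mGal over Δh = 1309.0 − 156.4 = 1152.6 m
Equal Bouguer anomalies ⇒ Δg_obs + (0.3086 − 0.04193ρ)·Δh = 0
0.3086 − 0.04193ρ = −Δg_obs/Δh = 0.22103
ρ = (0.3086 − 0.22103) / 0.04193 = 2.09 g/cm³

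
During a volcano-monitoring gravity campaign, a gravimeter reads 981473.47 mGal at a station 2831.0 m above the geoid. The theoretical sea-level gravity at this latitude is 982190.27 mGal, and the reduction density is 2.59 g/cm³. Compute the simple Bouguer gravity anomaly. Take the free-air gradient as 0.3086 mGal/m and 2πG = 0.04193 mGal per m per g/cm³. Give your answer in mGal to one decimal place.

Free-air correction = 0.3086 × 2831.0 = 873.65 mGal
Free-air anomaly = 981473.47 − 982190.27 + (873.65) = 156.85 mGal
Bouguer slab correction = 0.04193 × 2.59 × 2831.0 = 307.44 mGal
Simple Bouguer anomaly = 156.85 − (307.44) = -150.59 mGal

-150.6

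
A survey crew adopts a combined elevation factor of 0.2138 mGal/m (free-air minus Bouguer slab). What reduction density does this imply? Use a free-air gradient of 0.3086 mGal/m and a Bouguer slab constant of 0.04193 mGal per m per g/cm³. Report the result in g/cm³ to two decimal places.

0.2138 = 0.3086 − 0.04193 × ρ
ρ = (0.3086 − 0.2138) / 0.04193 = 2.26 g/cm³

2.26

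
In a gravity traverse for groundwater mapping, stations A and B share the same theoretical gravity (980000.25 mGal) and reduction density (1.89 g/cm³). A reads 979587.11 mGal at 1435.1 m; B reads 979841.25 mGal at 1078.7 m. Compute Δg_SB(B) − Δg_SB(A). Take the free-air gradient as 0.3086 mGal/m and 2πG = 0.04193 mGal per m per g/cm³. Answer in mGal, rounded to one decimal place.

Δg_SB(A) = 979587.11 − 980000.25 + 0.3086×1435.1 − 0.04193×1.89×1435.1 = -84.00 mGal
Δg_SB(B) = 979841.25 − 980000.25 + 0.3086×1078.7 − 0.04193×1.89×1078.7 = 88.40 mGal
Difference = 88.40 − (-84.00) = 172.40 mGal

172.4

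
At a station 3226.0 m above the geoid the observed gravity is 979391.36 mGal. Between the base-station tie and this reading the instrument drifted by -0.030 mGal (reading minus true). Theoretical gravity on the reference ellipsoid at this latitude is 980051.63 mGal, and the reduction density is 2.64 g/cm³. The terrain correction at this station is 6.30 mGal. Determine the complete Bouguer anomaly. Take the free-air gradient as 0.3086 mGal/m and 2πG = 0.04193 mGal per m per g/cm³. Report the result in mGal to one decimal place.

-15.5

Drift-corrected reading = 979391.36 − (-0.030) = 979391.390 mGal
Free-air correction = 0.3086 × 3226.0 = 995.54 mGal
Free-air anomaly = 979391.390 − 980051.63 + (995.54) = 335.300 mGal
Bouguer slab correction = 0.04193 × 2.64 × 3226.0 = 357.10 mGal
Simple Bouguer anomaly = 335.300 − (357.10) = -21.800 mGal
Complete Bouguer anomaly = -21.800 + 6.30 = -15.500 mGal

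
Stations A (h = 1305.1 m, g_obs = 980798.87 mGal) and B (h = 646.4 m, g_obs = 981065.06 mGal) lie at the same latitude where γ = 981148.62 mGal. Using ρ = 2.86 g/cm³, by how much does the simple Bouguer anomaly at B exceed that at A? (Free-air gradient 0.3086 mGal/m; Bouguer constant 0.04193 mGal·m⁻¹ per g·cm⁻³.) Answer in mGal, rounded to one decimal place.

141.9

Δg_SB(A) = 980798.87 − 981148.62 + 0.3086×1305.1 − 0.04193×2.86×1305.1 = -103.50 mGal
Δg_SB(B) = 981065.06 − 981148.62 + 0.3086×646.4 − 0.04193×2.86×646.4 = 38.40 mGal
Difference = 38.40 − (-103.50) = 141.90 mGal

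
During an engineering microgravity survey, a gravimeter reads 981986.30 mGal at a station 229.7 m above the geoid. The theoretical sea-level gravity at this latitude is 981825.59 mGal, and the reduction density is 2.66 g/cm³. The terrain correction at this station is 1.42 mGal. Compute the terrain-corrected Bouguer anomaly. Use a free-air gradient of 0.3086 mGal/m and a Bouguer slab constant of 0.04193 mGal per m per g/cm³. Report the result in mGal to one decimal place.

207.4

Free-air correction = 0.3086 × 229.7 = 70.89 mGal
Free-air anomaly = 981986.30 − 981825.59 + (70.89) = 231.60 mGal
Bouguer slab correction = 0.04193 × 2.66 × 229.7 = 25.62 mGal
Simple Bouguer anomaly = 231.60 − (25.62) = 205.98 mGal
Complete Bouguer anomaly = 205.98 + 1.42 = 207.40 mGal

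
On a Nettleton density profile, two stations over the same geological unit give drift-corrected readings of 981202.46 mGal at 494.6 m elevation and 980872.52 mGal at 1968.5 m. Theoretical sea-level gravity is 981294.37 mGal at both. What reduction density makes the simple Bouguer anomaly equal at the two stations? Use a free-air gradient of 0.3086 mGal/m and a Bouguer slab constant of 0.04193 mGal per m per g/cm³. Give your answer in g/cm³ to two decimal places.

2.02

Δg_obs = 980872.52 − 981202.46 = -329.94 mGal over Δh = 1968.5 − 494.6 = 1473.9 m
Equal Bouguer anomalies ⇒ Δg_obs + (0.3086 − 0.04193ρ)·Δh = 0
0.3086 − 0.04193ρ = −Δg_obs/Δh = 0.22386
ρ = (0.3086 − 0.22386) / 0.04193 = 2.02 g/cm³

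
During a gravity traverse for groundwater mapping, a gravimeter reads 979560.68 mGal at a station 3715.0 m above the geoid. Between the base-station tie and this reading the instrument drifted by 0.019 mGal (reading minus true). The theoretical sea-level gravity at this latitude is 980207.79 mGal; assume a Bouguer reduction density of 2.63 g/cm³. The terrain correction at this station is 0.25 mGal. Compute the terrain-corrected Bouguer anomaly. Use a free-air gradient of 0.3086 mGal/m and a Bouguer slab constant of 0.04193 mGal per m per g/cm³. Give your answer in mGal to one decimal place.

Drift-corrected reading = 979560.68 − (0.019) = 979560.661 mGal
Free-air correction = 0.3086 × 3715.0 = 1146.45 mGal
Free-air anomaly = 979560.661 − 980207.79 + (1146.45) = 499.321 mGal
Bouguer slab correction = 0.04193 × 2.63 × 3715.0 = 409.67 mGal
Simple Bouguer anomaly = 499.321 − (409.67) = 89.651 mGal
Complete Bouguer anomaly = 89.651 + 0.25 = 89.901 mGal

89.9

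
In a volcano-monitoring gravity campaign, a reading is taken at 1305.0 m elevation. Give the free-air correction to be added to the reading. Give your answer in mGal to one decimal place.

Free-air correction = 0.3086 × 1305.0 = 402.7 mGal

402.7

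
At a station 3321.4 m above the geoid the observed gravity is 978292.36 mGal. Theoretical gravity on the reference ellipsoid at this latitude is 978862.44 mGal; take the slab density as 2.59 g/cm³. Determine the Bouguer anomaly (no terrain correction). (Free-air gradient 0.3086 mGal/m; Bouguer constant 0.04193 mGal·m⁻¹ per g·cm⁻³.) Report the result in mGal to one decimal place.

Free-air correction = 0.3086 × 3321.4 = 1024.98 mGal
Free-air anomaly = 978292.36 − 978862.44 + (1024.98) = 454.90 mGal
Bouguer slab correction = 0.04193 × 2.59 × 3321.4 = 360.70 mGal
Simple Bouguer anomaly = 454.90 − (360.70) = 94.20 mGal

94.2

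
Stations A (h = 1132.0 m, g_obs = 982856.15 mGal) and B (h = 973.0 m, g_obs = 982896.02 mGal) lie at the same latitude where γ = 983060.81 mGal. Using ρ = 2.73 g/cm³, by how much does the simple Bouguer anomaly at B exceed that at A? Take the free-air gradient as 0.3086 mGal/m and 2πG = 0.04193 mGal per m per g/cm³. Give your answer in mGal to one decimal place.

9.0

Δg_SB(A) = 982856.15 − 983060.81 + 0.3086×1132.0 − 0.04193×2.73×1132.0 = 15.10 mGal
Δg_SB(B) = 982896.02 − 983060.81 + 0.3086×973.0 − 0.04193×2.73×973.0 = 24.10 mGal
Difference = 24.10 − (15.10) = 9.00 mGal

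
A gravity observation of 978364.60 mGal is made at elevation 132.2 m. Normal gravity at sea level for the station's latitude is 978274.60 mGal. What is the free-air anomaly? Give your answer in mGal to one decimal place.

130.8

Free-air correction = 0.3086 × 132.2 = 40.80 mGal
Free-air anomaly = 978364.60 − 978274.60 + (40.80) = 130.80 mGal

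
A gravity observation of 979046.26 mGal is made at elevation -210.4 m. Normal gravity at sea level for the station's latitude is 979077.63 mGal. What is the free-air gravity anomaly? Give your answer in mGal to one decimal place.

Free-air correction = 0.3086 × -210.4 = -64.93 mGal
Free-air anomaly = 979046.26 − 979077.63 + (-64.93) = -96.30 mGal

-96.3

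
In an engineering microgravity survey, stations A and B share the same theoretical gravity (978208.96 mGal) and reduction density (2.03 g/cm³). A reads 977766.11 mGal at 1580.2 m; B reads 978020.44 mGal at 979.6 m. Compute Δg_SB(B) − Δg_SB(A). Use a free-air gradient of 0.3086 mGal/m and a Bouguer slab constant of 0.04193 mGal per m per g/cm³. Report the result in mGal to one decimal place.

Δg_SB(A) = 977766.11 − 978208.96 + 0.3086×1580.2 − 0.04193×2.03×1580.2 = -89.70 mGal
Δg_SB(B) = 978020.44 − 978208.96 + 0.3086×979.6 − 0.04193×2.03×979.6 = 30.40 mGal
Difference = 30.40 − (-89.70) = 120.10 mGal

120.1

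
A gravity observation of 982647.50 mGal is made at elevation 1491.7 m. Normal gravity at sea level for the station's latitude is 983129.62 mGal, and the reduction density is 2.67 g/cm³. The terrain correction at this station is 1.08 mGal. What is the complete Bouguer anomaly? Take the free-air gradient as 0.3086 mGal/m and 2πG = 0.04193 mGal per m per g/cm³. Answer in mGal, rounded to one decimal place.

-187.7

Free-air correction = 0.3086 × 1491.7 = 460.34 mGal
Free-air anomaly = 982647.50 − 983129.62 + (460.34) = -21.78 mGal
Bouguer slab correction = 0.04193 × 2.67 × 1491.7 = 167.00 mGal
Simple Bouguer anomaly = -21.78 − (167.00) = -188.78 mGal
Complete Bouguer anomaly = -188.78 + 1.08 = -187.70 mGal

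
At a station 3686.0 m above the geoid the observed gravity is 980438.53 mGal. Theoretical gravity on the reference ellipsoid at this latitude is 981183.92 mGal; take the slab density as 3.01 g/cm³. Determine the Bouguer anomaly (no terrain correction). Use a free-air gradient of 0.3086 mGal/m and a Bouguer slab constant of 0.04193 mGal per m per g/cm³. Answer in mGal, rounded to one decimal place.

Free-air correction = 0.3086 × 3686.0 = 1137.50 mGal
Free-air anomaly = 980438.53 − 981183.92 + (1137.50) = 392.11 mGal
Bouguer slab correction = 0.04193 × 3.01 × 3686.0 = 465.21 mGal
Simple Bouguer anomaly = 392.11 − (465.21) = -73.10 mGal

-73.1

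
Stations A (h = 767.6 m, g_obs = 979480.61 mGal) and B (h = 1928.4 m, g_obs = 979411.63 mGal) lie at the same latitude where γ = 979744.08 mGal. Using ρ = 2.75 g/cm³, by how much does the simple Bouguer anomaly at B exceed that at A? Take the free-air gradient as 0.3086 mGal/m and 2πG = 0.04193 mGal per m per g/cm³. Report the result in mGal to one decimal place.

Δg_SB(A) = 979480.61 − 979744.08 + 0.3086×767.6 − 0.04193×2.75×767.6 = -115.10 mGal
Δg_SB(B) = 979411.63 − 979744.08 + 0.3086×1928.4 − 0.04193×2.75×1928.4 = 40.30 mGal
Difference = 40.30 − (-115.10) = 155.40 mGal

155.4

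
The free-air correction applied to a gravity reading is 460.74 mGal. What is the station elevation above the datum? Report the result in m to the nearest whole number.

1493

h = 460.74 / 0.3086 = 1493.00 m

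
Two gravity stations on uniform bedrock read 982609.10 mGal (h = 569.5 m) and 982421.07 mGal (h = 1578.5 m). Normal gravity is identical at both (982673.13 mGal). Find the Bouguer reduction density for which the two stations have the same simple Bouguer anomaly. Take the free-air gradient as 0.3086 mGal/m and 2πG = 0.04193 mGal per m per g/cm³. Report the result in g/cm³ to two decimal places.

Δg_obs = 982421.07 − 982609.10 = -188.03 mGal over Δh = 1578.5 − 569.5 = 1009.0 m
Equal Bouguer anomalies ⇒ Δg_obs + (0.3086 − 0.04193ρ)·Δh = 0
0.3086 − 0.04193ρ = −Δg_obs/Δh = 0.18635
ρ = (0.3086 − 0.18635) / 0.04193 = 2.92 g/cm³

2.92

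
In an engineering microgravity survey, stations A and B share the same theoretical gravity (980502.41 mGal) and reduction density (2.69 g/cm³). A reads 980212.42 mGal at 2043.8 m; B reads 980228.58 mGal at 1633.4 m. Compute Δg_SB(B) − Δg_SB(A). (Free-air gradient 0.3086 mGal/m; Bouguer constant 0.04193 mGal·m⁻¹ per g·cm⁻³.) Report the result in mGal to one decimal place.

-64.2

Δg_SB(A) = 980212.42 − 980502.41 + 0.3086×2043.8 − 0.04193×2.69×2043.8 = 110.20 mGal
Δg_SB(B) = 980228.58 − 980502.41 + 0.3086×1633.4 − 0.04193×2.69×1633.4 = 46.00 mGal
Difference = 46.00 − (110.20) = -64.20 mGal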